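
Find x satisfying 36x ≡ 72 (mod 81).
x ≡ 2 (mod 9)

gcd(36, 81) = 9, which divides 72, so solutions exist.
Divide through by 9: 4x ≡ 8 (mod 9).
Find 4^(-1) mod 9 by the extended Euclidean algorithm:
9 = 2 × 4 + 1  ⟹  1 = (1)·9 + (-2)·4
So (-2)·4 ≡ 1 (mod 9), i.e. 4^(-1) ≡ -2 ≡ 7 (mod 9).
x ≡ 7 × 8 = 56 ≡ 2 (mod 9).
Check: 36 × 2 = 72 ≡ 72 (mod 81).
x ≡ 2 (mod 9), giving 9 solutions mod 81.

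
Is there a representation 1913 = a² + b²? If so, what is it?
8² + 43² (a=8, b=43)

Factorization: 1913 = 1913
By Fermat: n is sum of two squares iff every prime p ≡ 3 (mod 4) appears to even power.
All primes ≡ 3 (mod 4) appear to even power.
Search a = 0, 1, 2, … for 1913 - a² a perfect square: first hit at a = 8: 1913 - 64 = 1849 = 43².
1913 = 8² + 43² = 64 + 1849 ✓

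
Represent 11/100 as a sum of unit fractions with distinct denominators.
1/10 + 1/100

Greedy algorithm:
11/100: ceiling(100/11) = 10, use 1/10
1/100: ceiling(100/1) = 100, use 1/100
Result: 11/100 = 1/10 + 1/100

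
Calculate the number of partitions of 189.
1527273599625

p(n) counts ways to write n as a sum of positive integers (order ignored).
Euler's pentagonal recurrence: p(k) = p(k-1) + p(k-2) - p(k-5) - p(k-7) + p(k-12) + p(k-15) - ... (offsets j(3j∓1)/2, signs ++--, p(0)=1, p(<0)=0).
DP table for k = 0..188: p(0)=1, p(1)=1, p(2)=2, p(3)=3, p(4)=5, p(5)=7, p(6)=11, p(7)=15, p(8)=22, p(9)=30, p(10)=42, p(11)=56, p(12)=77, p(13)=101, p(14)=135, p(15)=176, p(16)=231, p(17)=297, p(18)=385, p(19)=490, p(20)=627, p(21)=792, p(22)=1002, p(23)=1255, p(24)=1575, p(25)=1958, p(26)=2436, p(27)=3010, p(28)=3718, p(29)=4565, p(30)=5604, p(31)=6842, p(32)=8349, p(33)=10143, p(34)=12310, p(35)=14883, p(36)=17977, p(37)=21637, p(38)=26015, p(39)=31185, p(40)=37338, p(41)=44583, p(42)=53174, p(43)=63261, p(44)=75175, p(45)=89134, p(46)=105558, p(47)=124754, p(48)=147273, p(49)=173525, p(50)=204226, p(51)=239943, p(52)=281589, p(53)=329931, p(54)=386155, p(55)=451276, p(56)=526823, p(57)=614154, p(58)=715220, p(59)=831820, p(60)=966467, p(61)=1121505, p(62)=1300156, p(63)=1505499, p(64)=1741630, p(65)=2012558, p(66)=2323520, p(67)=2679689, p(68)=3087735, p(69)=3554345, p(70)=4087968, p(71)=4697205, p(72)=5392783, p(73)=6185689, p(74)=7089500, p(75)=8118264, p(76)=9289091, p(77)=10619863, p(78)=12132164, p(79)=13848650, p(80)=15796476, p(81)=18004327, p(82)=20506255, p(83)=23338469, p(84)=26543660, p(85)=30167357, p(86)=34262962, p(87)=38887673, p(88)=44108109, p(89)=49995925, p(90)=56634173, p(91)=64112359, p(92)=72533807, p(93)=82010177, p(94)=92669720, p(95)=104651419, p(96)=118114304, p(97)=133230930, p(98)=150198136, p(99)=169229875, p(100)=190569292, p(101)=214481126, p(102)=241265379, p(103)=271248950, p(104)=304801365, p(105)=342325709, p(106)=384276336, p(107)=431149389, p(108)=483502844, p(109)=541946240, p(110)=607163746, p(111)=679903203, p(112)=761002156, p(113)=851376628, p(114)=952050665, p(115)=1064144451, p(116)=1188908248, p(117)=1327710076, p(118)=1482074143, p(119)=1653668665, p(120)=1844349560, p(121)=2056148051, p(122)=2291320912, p(123)=2552338241, p(124)=2841940500, p(125)=3163127352, p(126)=3519222692, p(127)=3913864295, p(128)=4351078600, p(129)=4835271870, p(130)=5371315400, p(131)=5964539504, p(132)=6620830889, p(133)=7346629512, p(134)=8149040695, p(135)=9035836076, p(136)=10015581680, p(137)=11097645016, p(138)=12292341831, p(139)=13610949895, p(140)=15065878135, p(141)=16670689208, p(142)=18440293320, p(143)=20390982757, p(144)=22540654445, p(145)=24908858009, p(146)=27517052599, p(147)=30388671978, p(148)=33549419497, p(149)=37027355200, p(150)=40853235313, p(151)=45060624582, p(152)=49686288421, p(153)=54770336324, p(154)=60356673280, p(155)=66493182097, p(156)=73232243759, p(157)=80630964769, p(158)=88751778802, p(159)=97662728555, p(160)=107438159466, p(161)=118159068427, p(162)=129913904637, p(163)=142798995930, p(164)=156919475295, p(165)=172389800255, p(166)=189334822579, p(167)=207890420102, p(168)=228204732751, p(169)=250438925115, p(170)=274768617130, p(171)=301384802048, p(172)=330495499613, p(173)=362326859895, p(174)=397125074750, p(175)=435157697830, p(176)=476715857290, p(177)=522115831195, p(178)=571701605655, p(179)=625846753120, p(180)=684957390936, p(181)=749474411781, p(182)=819876908323, p(183)=896684817527, p(184)=980462880430, p(185)=1071823774337, p(186)=1171432692373, p(187)=1280011042268, p(188)=1398341745571.
Final step: p(189) = p(188) + p(187) - p(184) - p(182) + p(177) + p(174) - p(167) - p(163) + p(154) + p(149) - p(138) - p(132) + p(119) + p(112) - p(97) - p(89) + p(72) + p(63) - p(44) - p(34) + p(13) + p(2)
= 1398341745571 + 1280011042268 - 980462880430 - 819876908323 + 522115831195 + 397125074750 - 207890420102 - 142798995930 + 60356673280 + 37027355200 - 12292341831 - 6620830889 + 1653668665 + 761002156 - 133230930 - 49995925 + 5392783 + 1505499 - 75175 - 12310 + 101 + 2
= 1527273599625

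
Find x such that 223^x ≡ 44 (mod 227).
128

Baby-step giant-step with step n = ⌈√227⌉ = 16.
Baby steps 223^j mod 227 (j:value) for j=0..15: 0:1, 1:223, 2:16, 3:163, 4:29, 5:111, 6:10, 7:187, 8:160, 9:41, 10:63, 11:202, 12:100, 13:54, 14:11, 15:183.
Giant-step multiplier: 223^(-16) ≡ 223^(226-16) = 223^210 ≡ 89 (mod 227).
Giant steps γ_i = 44·89^i mod 227: γ_0=44, γ_1=57, γ_2=79, γ_3=221, γ_4=147, γ_5=144, γ_6=104, γ_7=176, γ_8=1 (in table at j=0).
x = i·n + j = 8·16 + 0 = 128.
Check: 223^128 ≡ 44 (mod 227).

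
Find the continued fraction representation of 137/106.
[1; 3, 2, 2, 1, 1, 2]

Euclidean algorithm steps:
137 = 1 × 106 + 31
106 = 3 × 31 + 13
31 = 2 × 13 + 5
13 = 2 × 5 + 3
5 = 1 × 3 + 2
3 = 1 × 2 + 1
2 = 2 × 1 + 0
Continued fraction: [1; 3, 2, 2, 1, 1, 2]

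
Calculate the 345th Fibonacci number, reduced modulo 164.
118

Matrix identity: Q^n = [[F_(n+1), F_n], [F_n, F_(n-1)]] with Q = [[1,1],[1,0]].
n = 345 = 101011001₂. Square-and-multiply, entries mod 164:
Q^1 = [[1,1],[1,0]]
Q^2 = (Q^1)² = [[2,1],[1,1]]
Q^5 = (Q^2)²·Q = [[8,5],[5,3]]
Q^10 = (Q^5)² = [[89,55],[55,34]]
Q^21 = (Q^10)²·Q = [[163,122],[122,41]]
Q^43 = (Q^21)²·Q = [[85,125],[125,124]]
Q^86 = (Q^43)² = [[54,49],[49,5]]
Q^172 = (Q^86)² = [[69,103],[103,130]]
Q^345 = (Q^172)²·Q = [[115,118],[118,161]]
F_345 mod 164 = Q^345[0][1] = 118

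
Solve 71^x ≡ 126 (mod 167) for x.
4

Baby-step giant-step with step n = ⌈√167⌉ = 13.
Baby steps 71^j mod 167 (j:value) for j=0..12: 0:1, 1:71, 2:31, 3:30, 4:126, 5:95, 6:65, 7:106, 8:11, 9:113, 10:7, 11:163, 12:50.
h = 126 is already in the table at j=4, so x = 4.
Check: 71^4 ≡ 126 (mod 167).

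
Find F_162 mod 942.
154

Matrix identity: Q^n = [[F_(n+1), F_n], [F_n, F_(n-1)]] with Q = [[1,1],[1,0]].
n = 162 = 10100010₂. Square-and-multiply, entries mod 942:
Q^1 = [[1,1],[1,0]]
Q^2 = (Q^1)² = [[2,1],[1,1]]
Q^5 = (Q^2)²·Q = [[8,5],[5,3]]
Q^10 = (Q^5)² = [[89,55],[55,34]]
Q^20 = (Q^10)² = [[584,171],[171,413]]
Q^40 = (Q^20)² = [[91,927],[927,106]]
Q^81 = (Q^40)²·Q = [[841,28],[28,813]]
Q^162 = (Q^81)² = [[623,154],[154,469]]
F_162 mod 942 = Q^162[0][1] = 154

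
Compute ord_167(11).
83

167 is prime, so ord(11) divides φ(167) = 166.
Divisors of 166: 1, 2, 83, 166.
Repeated squaring: 11^1 ≡ 11, 11^2 ≡ 121, 11^4 ≡ 112, 11^8 ≡ 19, 11^16 ≡ 27, 11^32 ≡ 61, 11^64 ≡ 47, 11^128 ≡ 38 (mod 167).
Test 11^d mod 167 for each divisor d in increasing order:
11^1 ≡ 11
11^2 ≡ 121
11^83 = 11^64·11^16·11^2·11^1 ≡ 1  ← first divisor giving 1
The order is 83.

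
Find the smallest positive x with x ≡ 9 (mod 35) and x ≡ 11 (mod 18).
569

Using Chinese Remainder Theorem:
M = 35 × 18 = 630
M1 = 18, M2 = 35
y1 = 18^(-1) mod 35 = 2
y2 = 35^(-1) mod 18 = 17
x = (9×18×2 + 11×35×17) mod 630 = 569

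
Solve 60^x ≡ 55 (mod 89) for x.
22

Baby-step giant-step with step n = ⌈√89⌉ = 10.
Baby steps 60^j mod 89 (j:value) for j=0..9: 0:1, 1:60, 2:40, 3:86, 4:87, 5:58, 6:9, 7:6, 8:4, 9:62.
Giant-step multiplier: 60^(-10) ≡ 60^(88-10) = 60^78 ≡ 84 (mod 89).
Giant steps γ_i = 55·84^i mod 89: γ_0=55, γ_1=81, γ_2=40 (in table at j=2).
x = i·n + j = 2·10 + 2 = 22.
Check: 60^22 ≡ 55 (mod 89).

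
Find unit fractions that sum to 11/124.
1/12 + 1/186

Greedy algorithm:
11/124: ceiling(124/11) = 12, use 1/12
1/186: ceiling(186/1) = 186, use 1/186
Result: 11/124 = 1/12 + 1/186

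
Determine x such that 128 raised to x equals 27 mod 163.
159

Baby-step giant-step with step n = ⌈√163⌉ = 13.
Baby steps 128^j mod 163 (j:value) for j=0..12: 0:1, 1:128, 2:84, 3:157, 4:47, 5:148, 6:36, 7:44, 8:90, 9:110, 10:62, 11:112, 12:155.
Giant-step multiplier: 128^(-13) ≡ 128^(162-13) = 128^149 ≡ 124 (mod 163).
Giant steps γ_i = 27·124^i mod 163: γ_0=27, γ_1=88, γ_2=154, γ_3=25, γ_4=3, γ_5=46, γ_6=162, γ_7=39, γ_8=109, γ_9=150, γ_10=18, γ_11=113, γ_12=157 (in table at j=3).
x = i·n + j = 12·13 + 3 = 159.
Check: 128^159 ≡ 27 (mod 163).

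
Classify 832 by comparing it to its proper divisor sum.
abundant

Proper divisors of 832: sum = 1 + 2 + 4 + 8 + 13 + 16 + 26 + 32 + 52 + 64 + 104 + 208 + 416 = 946
Since 946 > 832, 832 is abundant.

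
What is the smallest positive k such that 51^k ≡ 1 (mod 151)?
150

151 is prime, so ord(51) divides φ(151) = 150.
Divisors of 150: 1, 2, 3, 5, 6, 10, 15, 25, 30, 50, 75, 150.
Repeated squaring: 51^1 ≡ 51, 51^2 ≡ 34, 51^4 ≡ 99, 51^8 ≡ 137, 51^16 ≡ 45, 51^32 ≡ 62, 51^64 ≡ 69, 51^128 ≡ 80 (mod 151).
Test 51^d mod 151 for each divisor d in increasing order:
51^1 ≡ 51
51^2 ≡ 34
51^3 = 51^2·51^1 ≡ 73
51^5 = 51^4·51^1 ≡ 66
51^6 = 51^4·51^2 ≡ 44
51^10 = 51^8·51^2 ≡ 128
51^15 = 51^8·51^4·51^2·51^1 ≡ 143
51^25 = 51^16·51^8·51^1 ≡ 33
51^30 = 51^16·51^8·51^4·51^2 ≡ 64
51^50 = 51^32·51^16·51^2 ≡ 32
51^75 = 51^64·51^8·51^2·51^1 ≡ 150
51^150 = 51^128·51^16·51^4·51^2 ≡ 1  ← first divisor giving 1
The order is 150.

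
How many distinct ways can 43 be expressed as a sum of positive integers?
63261

p(n) counts ways to write n as a sum of positive integers (order ignored).
Euler's pentagonal recurrence: p(k) = p(k-1) + p(k-2) - p(k-5) - p(k-7) + p(k-12) + p(k-15) - ... (offsets j(3j∓1)/2, signs ++--, p(0)=1, p(<0)=0).
DP table for k = 0..42: p(0)=1, p(1)=1, p(2)=2, p(3)=3, p(4)=5, p(5)=7, p(6)=11, p(7)=15, p(8)=22, p(9)=30, p(10)=42, p(11)=56, p(12)=77, p(13)=101, p(14)=135, p(15)=176, p(16)=231, p(17)=297, p(18)=385, p(19)=490, p(20)=627, p(21)=792, p(22)=1002, p(23)=1255, p(24)=1575, p(25)=1958, p(26)=2436, p(27)=3010, p(28)=3718, p(29)=4565, p(30)=5604, p(31)=6842, p(32)=8349, p(33)=10143, p(34)=12310, p(35)=14883, p(36)=17977, p(37)=21637, p(38)=26015, p(39)=31185, p(40)=37338, p(41)=44583, p(42)=53174.
Final step: p(43) = p(42) + p(41) - p(38) - p(36) + p(31) + p(28) - p(21) - p(17) + p(8) + p(3)
= 53174 + 44583 - 26015 - 17977 + 6842 + 3718 - 792 - 297 + 22 + 3
= 63261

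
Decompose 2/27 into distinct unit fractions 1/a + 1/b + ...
1/14 + 1/378

Greedy algorithm:
2/27: ceiling(27/2) = 14, use 1/14
1/378: ceiling(378/1) = 378, use 1/378
Result: 2/27 = 1/14 + 1/378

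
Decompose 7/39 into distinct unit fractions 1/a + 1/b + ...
1/6 + 1/78

Greedy algorithm:
7/39: ceiling(39/7) = 6, use 1/6
1/78: ceiling(78/1) = 78, use 1/78
Result: 7/39 = 1/6 + 1/78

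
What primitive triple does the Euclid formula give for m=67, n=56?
(1353, 7504, 7625)

Euclid's formula: a = m² - n², b = 2mn, c = m² + n²
m = 67, n = 56
a = 67² - 56² = 4489 - 3136 = 1353
b = 2 × 67 × 56 = 7504
c = 67² + 56² = 4489 + 3136 = 7625
Verification: 1353² + 7504² = 1830609 + 56310016 = 58140625 = 7625² ✓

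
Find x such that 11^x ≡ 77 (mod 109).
21

Baby-step giant-step with step n = ⌈√109⌉ = 11.
Baby steps 11^j mod 109 (j:value) for j=0..10: 0:1, 1:11, 2:12, 3:23, 4:35, 5:58, 6:93, 7:42, 8:26, 9:68, 10:94.
Giant-step multiplier: 11^(-11) ≡ 11^(108-11) = 11^97 ≡ 72 (mod 109).
Giant steps γ_i = 77·72^i mod 109: γ_0=77, γ_1=94 (in table at j=10).
x = i·n + j = 1·11 + 10 = 21.
Check: 11^21 ≡ 77 (mod 109).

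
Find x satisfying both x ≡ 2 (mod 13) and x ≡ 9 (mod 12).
93

Using Chinese Remainder Theorem:
M = 13 × 12 = 156
M1 = 12, M2 = 13
y1 = 12^(-1) mod 13 = 12
y2 = 13^(-1) mod 12 = 1
x = (2×12×12 + 9×13×1) mod 156 = 93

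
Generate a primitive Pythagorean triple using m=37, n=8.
(1305, 592, 1433)

Euclid's formula: a = m² - n², b = 2mn, c = m² + n²
m = 37, n = 8
a = 37² - 8² = 1369 - 64 = 1305
b = 2 × 37 × 8 = 592
c = 37² + 8² = 1369 + 64 = 1433
Verification: 1305² + 592² = 1703025 + 350464 = 2053489 = 1433² ✓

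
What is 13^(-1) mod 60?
37

gcd(13, 60) = 1, so the inverse exists.
Extended Euclidean algorithm on (60, 13):
60 = 4 × 13 + 8  ⟹  8 = (1)·60 + (-4)·13
13 = 1 × 8 + 5  ⟹  5 = (-1)·60 + (5)·13
8 = 1 × 5 + 3  ⟹  3 = (2)·60 + (-9)·13
5 = 1 × 3 + 2  ⟹  2 = (-3)·60 + (14)·13
3 = 1 × 2 + 1  ⟹  1 = (5)·60 + (-23)·13
So (-23)·13 ≡ 1 (mod 60), i.e. 13^(-1) ≡ -23 ≡ 37 (mod 60).
Check: 13 × 37 = 481 ≡ 1 (mod 60)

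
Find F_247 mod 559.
135

Matrix identity: Q^n = [[F_(n+1), F_n], [F_n, F_(n-1)]] with Q = [[1,1],[1,0]].
n = 247 = 11110111₂. Square-and-multiply, entries mod 559:
Q^1 = [[1,1],[1,0]]
Q^3 = (Q^1)²·Q = [[3,2],[2,1]]
Q^7 = (Q^3)²·Q = [[21,13],[13,8]]
Q^15 = (Q^7)²·Q = [[428,51],[51,377]]
Q^30 = (Q^15)² = [[197,248],[248,508]]
Q^61 = (Q^30)²·Q = [[125,252],[252,432]]
Q^123 = (Q^61)²·Q = [[365,310],[310,55]]
Q^247 = (Q^123)²·Q = [[88,135],[135,512]]
F_247 mod 559 = Q^247[0][1] = 135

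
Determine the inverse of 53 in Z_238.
9

gcd(53, 238) = 1, so the inverse exists.
Extended Euclidean algorithm on (238, 53):
238 = 4 × 53 + 26  ⟹  26 = (1)·238 + (-4)·53
53 = 2 × 26 + 1  ⟹  1 = (-2)·238 + (9)·53
So (9)·53 ≡ 1 (mod 238), i.e. 53^(-1) ≡ 9 (mod 238).
Check: 53 × 9 = 477 ≡ 1 (mod 238)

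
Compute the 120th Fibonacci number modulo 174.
108

Matrix identity: Q^n = [[F_(n+1), F_n], [F_n, F_(n-1)]] with Q = [[1,1],[1,0]].
n = 120 = 1111000₂. Square-and-multiply, entries mod 174:
Q^1 = [[1,1],[1,0]]
Q^3 = (Q^1)²·Q = [[3,2],[2,1]]
Q^7 = (Q^3)²·Q = [[21,13],[13,8]]
Q^15 = (Q^7)²·Q = [[117,88],[88,29]]
Q^30 = (Q^15)² = [[31,146],[146,59]]
Q^60 = (Q^30)² = [[5,90],[90,89]]
Q^120 = (Q^60)² = [[121,108],[108,13]]
F_120 mod 174 = Q^120[0][1] = 108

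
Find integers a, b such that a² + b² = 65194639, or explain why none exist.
Not possible

Factorization: 65194639 = 29 × 131^3
By Fermat: n is sum of two squares iff every prime p ≡ 3 (mod 4) appears to even power.
Prime(s) ≡ 3 (mod 4) with odd exponent: [(131, 3)]
Therefore 65194639 cannot be expressed as a² + b².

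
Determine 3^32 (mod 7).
2

Repeated squaring. Binary of 32 = 100000.
3^1 ≡ 3 (mod 7); 3^2 ≡ 2 (mod 7); 3^4 ≡ 4 (mod 7); 3^8 ≡ 2 (mod 7); 3^16 ≡ 4 (mod 7); 3^32 ≡ 2 (mod 7)
3^32 = 3^32 ≡ 2 (mod 7)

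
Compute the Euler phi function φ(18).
6

18 = 2 × 3^2
φ(n) = n × ∏(1 - 1/p) for each prime p dividing n
φ(18) = 18 × (1 - 1/2) × (1 - 1/3) = 6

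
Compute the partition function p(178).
571701605655

p(n) counts ways to write n as a sum of positive integers (order ignored).
Euler's pentagonal recurrence: p(k) = p(k-1) + p(k-2) - p(k-5) - p(k-7) + p(k-12) + p(k-15) - ... (offsets j(3j∓1)/2, signs ++--, p(0)=1, p(<0)=0).
DP table for k = 0..177: p(0)=1, p(1)=1, p(2)=2, p(3)=3, p(4)=5, p(5)=7, p(6)=11, p(7)=15, p(8)=22, p(9)=30, p(10)=42, p(11)=56, p(12)=77, p(13)=101, p(14)=135, p(15)=176, p(16)=231, p(17)=297, p(18)=385, p(19)=490, p(20)=627, p(21)=792, p(22)=1002, p(23)=1255, p(24)=1575, p(25)=1958, p(26)=2436, p(27)=3010, p(28)=3718, p(29)=4565, p(30)=5604, p(31)=6842, p(32)=8349, p(33)=10143, p(34)=12310, p(35)=14883, p(36)=17977, p(37)=21637, p(38)=26015, p(39)=31185, p(40)=37338, p(41)=44583, p(42)=53174, p(43)=63261, p(44)=75175, p(45)=89134, p(46)=105558, p(47)=124754, p(48)=147273, p(49)=173525, p(50)=204226, p(51)=239943, p(52)=281589, p(53)=329931, p(54)=386155, p(55)=451276, p(56)=526823, p(57)=614154, p(58)=715220, p(59)=831820, p(60)=966467, p(61)=1121505, p(62)=1300156, p(63)=1505499, p(64)=1741630, p(65)=2012558, p(66)=2323520, p(67)=2679689, p(68)=3087735, p(69)=3554345, p(70)=4087968, p(71)=4697205, p(72)=5392783, p(73)=6185689, p(74)=7089500, p(75)=8118264, p(76)=9289091, p(77)=10619863, p(78)=12132164, p(79)=13848650, p(80)=15796476, p(81)=18004327, p(82)=20506255, p(83)=23338469, p(84)=26543660, p(85)=30167357, p(86)=34262962, p(87)=38887673, p(88)=44108109, p(89)=49995925, p(90)=56634173, p(91)=64112359, p(92)=72533807, p(93)=82010177, p(94)=92669720, p(95)=104651419, p(96)=118114304, p(97)=133230930, p(98)=150198136, p(99)=169229875, p(100)=190569292, p(101)=214481126, p(102)=241265379, p(103)=271248950, p(104)=304801365, p(105)=342325709, p(106)=384276336, p(107)=431149389, p(108)=483502844, p(109)=541946240, p(110)=607163746, p(111)=679903203, p(112)=761002156, p(113)=851376628, p(114)=952050665, p(115)=1064144451, p(116)=1188908248, p(117)=1327710076, p(118)=1482074143, p(119)=1653668665, p(120)=1844349560, p(121)=2056148051, p(122)=2291320912, p(123)=2552338241, p(124)=2841940500, p(125)=3163127352, p(126)=3519222692, p(127)=3913864295, p(128)=4351078600, p(129)=4835271870, p(130)=5371315400, p(131)=5964539504, p(132)=6620830889, p(133)=7346629512, p(134)=8149040695, p(135)=9035836076, p(136)=10015581680, p(137)=11097645016, p(138)=12292341831, p(139)=13610949895, p(140)=15065878135, p(141)=16670689208, p(142)=18440293320, p(143)=20390982757, p(144)=22540654445, p(145)=24908858009, p(146)=27517052599, p(147)=30388671978, p(148)=33549419497, p(149)=37027355200, p(150)=40853235313, p(151)=45060624582, p(152)=49686288421, p(153)=54770336324, p(154)=60356673280, p(155)=66493182097, p(156)=73232243759, p(157)=80630964769, p(158)=88751778802, p(159)=97662728555, p(160)=107438159466, p(161)=118159068427, p(162)=129913904637, p(163)=142798995930, p(164)=156919475295, p(165)=172389800255, p(166)=189334822579, p(167)=207890420102, p(168)=228204732751, p(169)=250438925115, p(170)=274768617130, p(171)=301384802048, p(172)=330495499613, p(173)=362326859895, p(174)=397125074750, p(175)=435157697830, p(176)=476715857290, p(177)=522115831195.
Final step: p(178) = p(177) + p(176) - p(173) - p(171) + p(166) + p(163) - p(156) - p(152) + p(143) + p(138) - p(127) - p(121) + p(108) + p(101) - p(86) - p(78) + p(61) + p(52) - p(33) - p(23) + p(2)
= 522115831195 + 476715857290 - 362326859895 - 301384802048 + 189334822579 + 142798995930 - 73232243759 - 49686288421 + 20390982757 + 12292341831 - 3913864295 - 2056148051 + 483502844 + 214481126 - 34262962 - 12132164 + 1121505 + 281589 - 10143 - 1255 + 2
= 571701605655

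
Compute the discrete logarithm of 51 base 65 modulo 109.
35

Baby-step giant-step with step n = ⌈√109⌉ = 11.
Baby steps 65^j mod 109 (j:value) for j=0..10: 0:1, 1:65, 2:83, 3:54, 4:22, 5:13, 6:82, 7:98, 8:48, 9:68, 10:60.
Giant-step multiplier: 65^(-11) ≡ 65^(108-11) = 65^97 ≡ 59 (mod 109).
Giant steps γ_i = 51·59^i mod 109: γ_0=51, γ_1=66, γ_2=79, γ_3=83 (in table at j=2).
x = i·n + j = 3·11 + 2 = 35.
Check: 65^35 ≡ 51 (mod 109).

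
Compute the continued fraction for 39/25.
[1; 1, 1, 3, 1, 2]

Euclidean algorithm steps:
39 = 1 × 25 + 14
25 = 1 × 14 + 11
14 = 1 × 11 + 3
11 = 3 × 3 + 2
3 = 1 × 2 + 1
2 = 2 × 1 + 0
Continued fraction: [1; 1, 1, 3, 1, 2]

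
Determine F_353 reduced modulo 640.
93

Matrix identity: Q^n = [[F_(n+1), F_n], [F_n, F_(n-1)]] with Q = [[1,1],[1,0]].
n = 353 = 101100001₂. Square-and-multiply, entries mod 640:
Q^1 = [[1,1],[1,0]]
Q^2 = (Q^1)² = [[2,1],[1,1]]
Q^5 = (Q^2)²·Q = [[8,5],[5,3]]
Q^11 = (Q^5)²·Q = [[144,89],[89,55]]
Q^22 = (Q^11)² = [[497,431],[431,66]]
Q^44 = (Q^22)² = [[130,93],[93,37]]
Q^88 = (Q^44)² = [[589,171],[171,418]]
Q^176 = (Q^88)² = [[482,37],[37,445]]
Q^353 = (Q^176)²·Q = [[472,93],[93,379]]
F_353 mod 640 = Q^353[0][1] = 93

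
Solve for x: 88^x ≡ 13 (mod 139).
34

Baby-step giant-step with step n = ⌈√139⌉ = 12.
Baby steps 88^j mod 139 (j:value) for j=0..11: 0:1, 1:88, 2:99, 3:94, 4:71, 5:132, 6:79, 7:2, 8:37, 9:59, 10:49, 11:3.
Giant-step multiplier: 88^(-12) ≡ 88^(138-12) = 88^126 ≡ 129 (mod 139).
Giant steps γ_i = 13·129^i mod 139: γ_0=13, γ_1=9, γ_2=49 (in table at j=10).
x = i·n + j = 2·12 + 10 = 34.
Check: 88^34 ≡ 13 (mod 139).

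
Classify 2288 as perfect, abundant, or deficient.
abundant

Proper divisors of 2288: sum = 1 + 2 + 4 + 8 + 11 + 13 + 16 + 22 + ... + 208 + 286 + 572 + 1144 (19 divisors) = 2920
Since 2920 > 2288, 2288 is abundant.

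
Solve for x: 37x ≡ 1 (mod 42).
25

gcd(37, 42) = 1, so the inverse exists.
Extended Euclidean algorithm on (42, 37):
42 = 1 × 37 + 5  ⟹  5 = (1)·42 + (-1)·37
37 = 7 × 5 + 2  ⟹  2 = (-7)·42 + (8)·37
5 = 2 × 2 + 1  ⟹  1 = (15)·42 + (-17)·37
So (-17)·37 ≡ 1 (mod 42), i.e. 37^(-1) ≡ -17 ≡ 25 (mod 42).
Check: 37 × 25 = 925 ≡ 1 (mod 42)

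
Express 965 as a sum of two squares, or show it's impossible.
2² + 31² (a=2, b=31)

Factorization: 965 = 5 × 193
By Fermat: n is sum of two squares iff every prime p ≡ 3 (mod 4) appears to even power.
All primes ≡ 3 (mod 4) appear to even power.
Search a = 0, 1, 2, … for 965 - a² a perfect square: first hit at a = 2: 965 - 4 = 961 = 31².
965 = 2² + 31² = 4 + 961 ✓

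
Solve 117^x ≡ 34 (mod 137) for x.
32

Baby-step giant-step with step n = ⌈√137⌉ = 12.
Baby steps 117^j mod 137 (j:value) for j=0..11: 0:1, 1:117, 2:126, 3:83, 4:121, 5:46, 6:39, 7:42, 8:119, 9:86, 10:61, 11:13.
Giant-step multiplier: 117^(-12) ≡ 117^(136-12) = 117^124 ≡ 49 (mod 137).
Giant steps γ_i = 34·49^i mod 137: γ_0=34, γ_1=22, γ_2=119 (in table at j=8).
x = i·n + j = 2·12 + 8 = 32.
Check: 117^32 ≡ 34 (mod 137).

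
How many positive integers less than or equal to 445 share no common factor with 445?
352

445 = 5 × 89
φ(n) = n × ∏(1 - 1/p) for each prime p dividing n
φ(445) = 445 × (1 - 1/5) × (1 - 1/89) = 352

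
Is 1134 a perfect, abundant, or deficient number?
abundant

Proper divisors of 1134: sum = 1 + 2 + 3 + 6 + 7 + 9 + 14 + 18 + ... + 162 + 189 + 378 + 567 (19 divisors) = 1770
Since 1770 > 1134, 1134 is abundant.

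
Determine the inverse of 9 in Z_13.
3

gcd(9, 13) = 1, so the inverse exists.
Extended Euclidean algorithm on (13, 9):
13 = 1 × 9 + 4  ⟹  4 = (1)·13 + (-1)·9
9 = 2 × 4 + 1  ⟹  1 = (-2)·13 + (3)·9
So (3)·9 ≡ 1 (mod 13), i.e. 9^(-1) ≡ 3 (mod 13).
Check: 9 × 3 = 27 ≡ 1 (mod 13)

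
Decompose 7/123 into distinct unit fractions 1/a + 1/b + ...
1/18 + 1/738

Greedy algorithm:
7/123: ceiling(123/7) = 18, use 1/18
1/738: ceiling(738/1) = 738, use 1/738
Result: 7/123 = 1/18 + 1/738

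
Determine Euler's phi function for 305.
240

305 = 5 × 61
φ(n) = n × ∏(1 - 1/p) for each prime p dividing n
φ(305) = 305 × (1 - 1/5) × (1 - 1/61) = 240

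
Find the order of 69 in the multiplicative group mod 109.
108

109 is prime, so ord(69) divides φ(109) = 108.
Divisors of 108: 1, 2, 3, 4, 6, 9, 12, 18, 27, 36, 54, 108.
Repeated squaring: 69^1 ≡ 69, 69^2 ≡ 74, 69^4 ≡ 26, 69^8 ≡ 22, 69^16 ≡ 48, 69^32 ≡ 15, 69^64 ≡ 7 (mod 109).
Test 69^d mod 109 for each divisor d in increasing order:
69^1 ≡ 69
69^2 ≡ 74
69^3 = 69^2·69^1 ≡ 92
69^4 ≡ 26
69^6 = 69^4·69^2 ≡ 71
69^9 = 69^8·69^1 ≡ 101
69^12 = 69^8·69^4 ≡ 27
69^18 = 69^16·69^2 ≡ 64
69^27 = 69^16·69^8·69^2·69^1 ≡ 33
69^36 = 69^32·69^4 ≡ 63
69^54 = 69^32·69^16·69^4·69^2 ≡ 108
69^108 = 69^64·69^32·69^8·69^4 ≡ 1  ← first divisor giving 1
The order is 108.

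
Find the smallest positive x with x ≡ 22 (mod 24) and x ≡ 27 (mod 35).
622

Using Chinese Remainder Theorem:
M = 24 × 35 = 840
M1 = 35, M2 = 24
y1 = 35^(-1) mod 24 = 11
y2 = 24^(-1) mod 35 = 19
x = (22×35×11 + 27×24×19) mod 840 = 622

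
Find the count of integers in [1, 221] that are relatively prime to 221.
192

221 = 13 × 17
φ(n) = n × ∏(1 - 1/p) for each prime p dividing n
φ(221) = 221 × (1 - 1/13) × (1 - 1/17) = 192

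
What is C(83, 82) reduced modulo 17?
15

Using Lucas' theorem:
Write n=83 and k=82 in base 17:
n in base 17: [4, 15]
k in base 17: [4, 14]
C(83,82) mod 17 = ∏ C(n_i, k_i) mod 17
Digit binomials (mod 17): C(4,4) = 1; C(15,14) = 15
Product: 1 × 15 = 15 ≡ 15 (mod 17)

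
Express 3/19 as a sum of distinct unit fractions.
1/7 + 1/67 + 1/8911

Greedy algorithm:
3/19: ceiling(19/3) = 7, use 1/7
2/133: ceiling(133/2) = 67, use 1/67
1/8911: ceiling(8911/1) = 8911, use 1/8911
Result: 3/19 = 1/7 + 1/67 + 1/8911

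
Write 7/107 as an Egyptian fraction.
1/16 + 1/343 + 1/195739 + 1/114941072624

Greedy algorithm:
7/107: ceiling(107/7) = 16, use 1/16
5/1712: ceiling(1712/5) = 343, use 1/343
3/587216: ceiling(587216/3) = 195739, use 1/195739
1/114941072624: ceiling(114941072624/1) = 114941072624, use 1/114941072624
Result: 7/107 = 1/16 + 1/343 + 1/195739 + 1/114941072624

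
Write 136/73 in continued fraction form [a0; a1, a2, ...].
[1; 1, 6, 3, 3]

Euclidean algorithm steps:
136 = 1 × 73 + 63
73 = 1 × 63 + 10
63 = 6 × 10 + 3
10 = 3 × 3 + 1
3 = 3 × 1 + 0
Continued fraction: [1; 1, 6, 3, 3]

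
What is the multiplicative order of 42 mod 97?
32

97 is prime, so ord(42) divides φ(97) = 96.
Divisors of 96: 1, 2, 3, 4, 6, 8, 12, 16, 24, 32, 48, 96.
Repeated squaring: 42^1 ≡ 42, 42^2 ≡ 18, 42^4 ≡ 33, 42^8 ≡ 22, 42^16 ≡ 96, 42^32 ≡ 1, 42^64 ≡ 1 (mod 97).
Test 42^d mod 97 for each divisor d in increasing order:
42^1 ≡ 42
42^2 ≡ 18
42^3 = 42^2·42^1 ≡ 77
42^4 ≡ 33
42^6 = 42^4·42^2 ≡ 12
42^8 ≡ 22
42^12 = 42^8·42^4 ≡ 47
42^16 ≡ 96
42^24 = 42^16·42^8 ≡ 75
42^32 ≡ 1  ← first divisor giving 1
The order is 32.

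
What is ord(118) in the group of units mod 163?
81

163 is prime, so ord(118) divides φ(163) = 162.
Divisors of 162: 1, 2, 3, 6, 9, 18, 27, 54, 81, 162.
Repeated squaring: 118^1 ≡ 118, 118^2 ≡ 69, 118^4 ≡ 34, 118^8 ≡ 15, 118^16 ≡ 62, 118^32 ≡ 95, 118^64 ≡ 60, 118^128 ≡ 14 (mod 163).
Test 118^d mod 163 for each divisor d in increasing order:
118^1 ≡ 118
118^2 ≡ 69
118^3 = 118^2·118^1 ≡ 155
118^6 = 118^4·118^2 ≡ 64
118^9 = 118^8·118^1 ≡ 140
118^18 = 118^16·118^2 ≡ 40
118^27 = 118^16·118^8·118^2·118^1 ≡ 58
118^54 = 118^32·118^16·118^4·118^2 ≡ 104
118^81 = 118^64·118^16·118^1 ≡ 1  ← first divisor giving 1
The order is 81.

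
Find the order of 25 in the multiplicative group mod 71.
5

71 is prime, so ord(25) divides φ(71) = 70.
Divisors of 70: 1, 2, 5, 7, 10, 14, 35, 70.
Repeated squaring: 25^1 ≡ 25, 25^2 ≡ 57, 25^4 ≡ 54, 25^8 ≡ 5, 25^16 ≡ 25, 25^32 ≡ 57, 25^64 ≡ 54 (mod 71).
Test 25^d mod 71 for each divisor d in increasing order:
25^1 ≡ 25
25^2 ≡ 57
25^5 = 25^4·25^1 ≡ 1  ← first divisor giving 1
The order is 5.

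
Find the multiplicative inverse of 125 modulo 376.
373

gcd(125, 376) = 1, so the inverse exists.
Extended Euclidean algorithm on (376, 125):
376 = 3 × 125 + 1  ⟹  1 = (1)·376 + (-3)·125
So (-3)·125 ≡ 1 (mod 376), i.e. 125^(-1) ≡ -3 ≡ 373 (mod 376).
Check: 125 × 373 = 46625 ≡ 1 (mod 376)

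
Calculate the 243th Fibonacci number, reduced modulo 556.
94

Matrix identity: Q^n = [[F_(n+1), F_n], [F_n, F_(n-1)]] with Q = [[1,1],[1,0]].
n = 243 = 11110011₂. Square-and-multiply, entries mod 556:
Q^1 = [[1,1],[1,0]]
Q^3 = (Q^1)²·Q = [[3,2],[2,1]]
Q^7 = (Q^3)²·Q = [[21,13],[13,8]]
Q^15 = (Q^7)²·Q = [[431,54],[54,377]]
Q^30 = (Q^15)² = [[193,264],[264,485]]
Q^60 = (Q^30)² = [[193,516],[516,233]]
Q^121 = (Q^60)²·Q = [[125,485],[485,196]]
Q^243 = (Q^121)²·Q = [[99,94],[94,5]]
F_243 mod 556 = Q^243[0][1] = 94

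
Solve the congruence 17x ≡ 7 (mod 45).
x ≡ 11 (mod 45)

gcd(17, 45) = 1, which divides 7, so solutions exist.
Find 17^(-1) mod 45 by the extended Euclidean algorithm:
45 = 2 × 17 + 11  ⟹  11 = (1)·45 + (-2)·17
17 = 1 × 11 + 6  ⟹  6 = (-1)·45 + (3)·17
11 = 1 × 6 + 5  ⟹  5 = (2)·45 + (-5)·17
6 = 1 × 5 + 1  ⟹  1 = (-3)·45 + (8)·17
So (8)·17 ≡ 1 (mod 45), i.e. 17^(-1) ≡ 8 (mod 45).
x ≡ 8 × 7 = 56 ≡ 11 (mod 45).
Check: 17 × 11 = 187 ≡ 7 (mod 45).
Unique solution: x ≡ 11 (mod 45)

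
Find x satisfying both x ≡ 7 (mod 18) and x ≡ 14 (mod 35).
259

Using Chinese Remainder Theorem:
M = 18 × 35 = 630
M1 = 35, M2 = 18
y1 = 35^(-1) mod 18 = 17
y2 = 18^(-1) mod 35 = 2
x = (7×35×17 + 14×18×2) mod 630 = 259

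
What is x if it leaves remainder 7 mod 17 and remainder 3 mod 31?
313

Using Chinese Remainder Theorem:
M = 17 × 31 = 527
M1 = 31, M2 = 17
y1 = 31^(-1) mod 17 = 11
y2 = 17^(-1) mod 31 = 11
x = (7×31×11 + 3×17×11) mod 527 = 313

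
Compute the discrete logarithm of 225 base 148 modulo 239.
226

Baby-step giant-step with step n = ⌈√239⌉ = 16.
Baby steps 148^j mod 239 (j:value) for j=0..15: 0:1, 1:148, 2:155, 3:235, 4:125, 5:97, 6:16, 7:217, 8:90, 9:175, 10:88, 11:118, 12:17, 13:126, 14:6, 15:171.
Giant-step multiplier: 148^(-16) ≡ 148^(238-16) = 148^222 ≡ 193 (mod 239).
Giant steps γ_i = 225·193^i mod 239: γ_0=225, γ_1=166, γ_2=12, γ_3=165, γ_4=58, γ_5=200, γ_6=121, γ_7=170, γ_8=67, γ_9=25, γ_10=45, γ_11=81, γ_12=98, γ_13=33, γ_14=155 (in table at j=2).
x = i·n + j = 14·16 + 2 = 226.
Check: 148^226 ≡ 225 (mod 239).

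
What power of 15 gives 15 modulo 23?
1

Baby-step giant-step with step n = ⌈√23⌉ = 5.
Baby steps 15^j mod 23 (j:value) for j=0..4: 0:1, 1:15, 2:18, 3:17, 4:2.
h = 15 is already in the table at j=1, so x = 1.
Check: 15^1 ≡ 15 (mod 23).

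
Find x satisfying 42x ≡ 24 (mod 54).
x ≡ 7 (mod 9)

gcd(42, 54) = 6, which divides 24, so solutions exist.
Divide through by 6: 7x ≡ 4 (mod 9).
Find 7^(-1) mod 9 by the extended Euclidean algorithm:
9 = 1 × 7 + 2  ⟹  2 = (1)·9 + (-1)·7
7 = 3 × 2 + 1  ⟹  1 = (-3)·9 + (4)·7
So (4)·7 ≡ 1 (mod 9), i.e. 7^(-1) ≡ 4 (mod 9).
x ≡ 4 × 4 = 16 ≡ 7 (mod 9).
Check: 42 × 7 = 294 ≡ 24 (mod 54).
x ≡ 7 (mod 9), giving 6 solutions mod 54.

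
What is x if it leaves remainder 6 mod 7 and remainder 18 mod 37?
55

Using Chinese Remainder Theorem:
M = 7 × 37 = 259
M1 = 37, M2 = 7
y1 = 37^(-1) mod 7 = 4
y2 = 7^(-1) mod 37 = 16
x = (6×37×4 + 18×7×16) mod 259 = 55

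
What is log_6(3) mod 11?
2

Baby-step giant-step with step n = ⌈√11⌉ = 4.
Baby steps 6^j mod 11 (j:value) for j=0..3: 0:1, 1:6, 2:3, 3:7.
h = 3 is already in the table at j=2, so x = 2.
Check: 6^2 ≡ 3 (mod 11).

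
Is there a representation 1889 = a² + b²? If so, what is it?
17² + 40² (a=17, b=40)

Factorization: 1889 = 1889
By Fermat: n is sum of two squares iff every prime p ≡ 3 (mod 4) appears to even power.
All primes ≡ 3 (mod 4) appear to even power.
Search a = 0, 1, 2, … for 1889 - a² a perfect square: first hit at a = 17: 1889 - 289 = 1600 = 40².
1889 = 17² + 40² = 289 + 1600 ✓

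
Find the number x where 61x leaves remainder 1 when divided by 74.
17

gcd(61, 74) = 1, so the inverse exists.
Extended Euclidean algorithm on (74, 61):
74 = 1 × 61 + 13  ⟹  13 = (1)·74 + (-1)·61
61 = 4 × 13 + 9  ⟹  9 = (-4)·74 + (5)·61
13 = 1 × 9 + 4  ⟹  4 = (5)·74 + (-6)·61
9 = 2 × 4 + 1  ⟹  1 = (-14)·74 + (17)·61
So (17)·61 ≡ 1 (mod 74), i.e. 61^(-1) ≡ 17 (mod 74).
Check: 61 × 17 = 1037 ≡ 1 (mod 74)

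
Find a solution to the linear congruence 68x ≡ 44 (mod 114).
x ≡ 4 (mod 57)

gcd(68, 114) = 2, which divides 44, so solutions exist.
Divide through by 2: 34x ≡ 22 (mod 57).
Find 34^(-1) mod 57 by the extended Euclidean algorithm:
57 = 1 × 34 + 23  ⟹  23 = (1)·57 + (-1)·34
34 = 1 × 23 + 11  ⟹  11 = (-1)·57 + (2)·34
23 = 2 × 11 + 1  ⟹  1 = (3)·57 + (-5)·34
So (-5)·34 ≡ 1 (mod 57), i.e. 34^(-1) ≡ -5 ≡ 52 (mod 57).
x ≡ 52 × 22 = 1144 ≡ 4 (mod 57).
Check: 68 × 4 = 272 ≡ 44 (mod 114).
x ≡ 4 (mod 57), giving 2 solutions mod 114.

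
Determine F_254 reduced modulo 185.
107

Matrix identity: Q^n = [[F_(n+1), F_n], [F_n, F_(n-1)]] with Q = [[1,1],[1,0]].
n = 254 = 11111110₂. Square-and-multiply, entries mod 185:
Q^1 = [[1,1],[1,0]]
Q^3 = (Q^1)²·Q = [[3,2],[2,1]]
Q^7 = (Q^3)²·Q = [[21,13],[13,8]]
Q^15 = (Q^7)²·Q = [[62,55],[55,7]]
Q^31 = (Q^15)²·Q = [[119,24],[24,95]]
Q^63 = (Q^31)²·Q = [[78,122],[122,141]]
Q^127 = (Q^63)²·Q = [[141,63],[63,78]]
Q^254 = (Q^127)² = [[170,107],[107,63]]
F_254 mod 185 = Q^254[0][1] = 107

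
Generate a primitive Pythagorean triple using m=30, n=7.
(851, 420, 949)

Euclid's formula: a = m² - n², b = 2mn, c = m² + n²
m = 30, n = 7
a = 30² - 7² = 900 - 49 = 851
b = 2 × 30 × 7 = 420
c = 30² + 7² = 900 + 49 = 949
Verification: 851² + 420² = 724201 + 176400 = 900601 = 949² ✓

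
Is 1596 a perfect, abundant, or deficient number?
abundant

Proper divisors of 1596: sum = 1 + 2 + 3 + 4 + 6 + 7 + 12 + 14 + ... + 266 + 399 + 532 + 798 (23 divisors) = 2884
Since 2884 > 1596, 1596 is abundant.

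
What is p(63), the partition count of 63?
1505499

p(n) counts ways to write n as a sum of positive integers (order ignored).
Euler's pentagonal recurrence: p(k) = p(k-1) + p(k-2) - p(k-5) - p(k-7) + p(k-12) + p(k-15) - ... (offsets j(3j∓1)/2, signs ++--, p(0)=1, p(<0)=0).
DP table for k = 0..62: p(0)=1, p(1)=1, p(2)=2, p(3)=3, p(4)=5, p(5)=7, p(6)=11, p(7)=15, p(8)=22, p(9)=30, p(10)=42, p(11)=56, p(12)=77, p(13)=101, p(14)=135, p(15)=176, p(16)=231, p(17)=297, p(18)=385, p(19)=490, p(20)=627, p(21)=792, p(22)=1002, p(23)=1255, p(24)=1575, p(25)=1958, p(26)=2436, p(27)=3010, p(28)=3718, p(29)=4565, p(30)=5604, p(31)=6842, p(32)=8349, p(33)=10143, p(34)=12310, p(35)=14883, p(36)=17977, p(37)=21637, p(38)=26015, p(39)=31185, p(40)=37338, p(41)=44583, p(42)=53174, p(43)=63261, p(44)=75175, p(45)=89134, p(46)=105558, p(47)=124754, p(48)=147273, p(49)=173525, p(50)=204226, p(51)=239943, p(52)=281589, p(53)=329931, p(54)=386155, p(55)=451276, p(56)=526823, p(57)=614154, p(58)=715220, p(59)=831820, p(60)=966467, p(61)=1121505, p(62)=1300156.
Final step: p(63) = p(62) + p(61) - p(58) - p(56) + p(51) + p(48) - p(41) - p(37) + p(28) + p(23) - p(12) - p(6)
= 1300156 + 1121505 - 715220 - 526823 + 239943 + 147273 - 44583 - 21637 + 3718 + 1255 - 77 - 11
= 1505499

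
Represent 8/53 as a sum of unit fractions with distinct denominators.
1/7 + 1/124 + 1/46004

Greedy algorithm:
8/53: ceiling(53/8) = 7, use 1/7
3/371: ceiling(371/3) = 124, use 1/124
1/46004: ceiling(46004/1) = 46004, use 1/46004
Result: 8/53 = 1/7 + 1/124 + 1/46004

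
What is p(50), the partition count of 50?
204226

p(n) counts ways to write n as a sum of positive integers (order ignored).
Euler's pentagonal recurrence: p(k) = p(k-1) + p(k-2) - p(k-5) - p(k-7) + p(k-12) + p(k-15) - ... (offsets j(3j∓1)/2, signs ++--, p(0)=1, p(<0)=0).
DP table for k = 0..49: p(0)=1, p(1)=1, p(2)=2, p(3)=3, p(4)=5, p(5)=7, p(6)=11, p(7)=15, p(8)=22, p(9)=30, p(10)=42, p(11)=56, p(12)=77, p(13)=101, p(14)=135, p(15)=176, p(16)=231, p(17)=297, p(18)=385, p(19)=490, p(20)=627, p(21)=792, p(22)=1002, p(23)=1255, p(24)=1575, p(25)=1958, p(26)=2436, p(27)=3010, p(28)=3718, p(29)=4565, p(30)=5604, p(31)=6842, p(32)=8349, p(33)=10143, p(34)=12310, p(35)=14883, p(36)=17977, p(37)=21637, p(38)=26015, p(39)=31185, p(40)=37338, p(41)=44583, p(42)=53174, p(43)=63261, p(44)=75175, p(45)=89134, p(46)=105558, p(47)=124754, p(48)=147273, p(49)=173525.
Final step: p(50) = p(49) + p(48) - p(45) - p(43) + p(38) + p(35) - p(28) - p(24) + p(15) + p(10)
= 173525 + 147273 - 89134 - 63261 + 26015 + 14883 - 3718 - 1575 + 176 + 42
= 204226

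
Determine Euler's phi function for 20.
8

20 = 2^2 × 5
φ(n) = n × ∏(1 - 1/p) for each prime p dividing n
φ(20) = 20 × (1 - 1/2) × (1 - 1/5) = 8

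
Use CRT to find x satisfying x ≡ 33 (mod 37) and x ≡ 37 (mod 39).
1402

Using Chinese Remainder Theorem:
M = 37 × 39 = 1443
M1 = 39, M2 = 37
y1 = 39^(-1) mod 37 = 19
y2 = 37^(-1) mod 39 = 19
x = (33×39×19 + 37×37×19) mod 1443 = 1402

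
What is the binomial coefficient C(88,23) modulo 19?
4

Using Lucas' theorem:
Write n=88 and k=23 in base 19:
n in base 19: [4, 12]
k in base 19: [1, 4]
C(88,23) mod 19 = ∏ C(n_i, k_i) mod 19
Digit binomials (mod 19): C(4,1) = 4; C(12,4) = 495 ≡ 1
Product: 4 × 1 = 4 ≡ 4 (mod 19)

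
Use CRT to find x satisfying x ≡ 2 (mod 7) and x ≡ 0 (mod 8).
16

Using Chinese Remainder Theorem:
M = 7 × 8 = 56
M1 = 8, M2 = 7
y1 = 8^(-1) mod 7 = 1
y2 = 7^(-1) mod 8 = 7
x = (2×8×1 + 0×7×7) mod 56 = 16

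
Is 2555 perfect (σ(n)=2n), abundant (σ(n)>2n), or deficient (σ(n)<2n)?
deficient

Proper divisors of 2555: sum = 1 + 5 + 7 + 35 + 73 + 365 + 511 = 997
Since 997 < 2555, 2555 is deficient.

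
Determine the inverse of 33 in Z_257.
148

gcd(33, 257) = 1, so the inverse exists.
Extended Euclidean algorithm on (257, 33):
257 = 7 × 33 + 26  ⟹  26 = (1)·257 + (-7)·33
33 = 1 × 26 + 7  ⟹  7 = (-1)·257 + (8)·33
26 = 3 × 7 + 5  ⟹  5 = (4)·257 + (-31)·33
7 = 1 × 5 + 2  ⟹  2 = (-5)·257 + (39)·33
5 = 2 × 2 + 1  ⟹  1 = (14)·257 + (-109)·33
So (-109)·33 ≡ 1 (mod 257), i.e. 33^(-1) ≡ -109 ≡ 148 (mod 257).
Check: 33 × 148 = 4884 ≡ 1 (mod 257)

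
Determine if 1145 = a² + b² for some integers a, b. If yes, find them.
11² + 32² (a=11, b=32)

Factorization: 1145 = 5 × 229
By Fermat: n is sum of two squares iff every prime p ≡ 3 (mod 4) appears to even power.
All primes ≡ 3 (mod 4) appear to even power.
Search a = 0, 1, 2, … for 1145 - a² a perfect square: first hit at a = 11: 1145 - 121 = 1024 = 32².
1145 = 11² + 32² = 121 + 1024 ✓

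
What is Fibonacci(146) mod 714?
1

Matrix identity: Q^n = [[F_(n+1), F_n], [F_n, F_(n-1)]] with Q = [[1,1],[1,0]].
n = 146 = 10010010₂. Square-and-multiply, entries mod 714:
Q^1 = [[1,1],[1,0]]
Q^2 = (Q^1)² = [[2,1],[1,1]]
Q^4 = (Q^2)² = [[5,3],[3,2]]
Q^9 = (Q^4)²·Q = [[55,34],[34,21]]
Q^18 = (Q^9)² = [[611,442],[442,169]]
Q^36 = (Q^18)² = [[341,612],[612,443]]
Q^73 = (Q^36)²·Q = [[307,307],[307,0]]
Q^146 = (Q^73)² = [[2,1],[1,1]]
F_146 mod 714 = Q^146[0][1] = 1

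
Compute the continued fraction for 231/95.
[2; 2, 3, 6, 2]

Euclidean algorithm steps:
231 = 2 × 95 + 41
95 = 2 × 41 + 13
41 = 3 × 13 + 2
13 = 6 × 2 + 1
2 = 2 × 1 + 0
Continued fraction: [2; 2, 3, 6, 2]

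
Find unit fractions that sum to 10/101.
1/11 + 1/124 + 1/27553 + 1/3795811492

Greedy algorithm:
10/101: ceiling(101/10) = 11, use 1/11
9/1111: ceiling(1111/9) = 124, use 1/124
5/137764: ceiling(137764/5) = 27553, use 1/27553
1/3795811492: ceiling(3795811492/1) = 3795811492, use 1/3795811492
Result: 10/101 = 1/11 + 1/124 + 1/27553 + 1/3795811492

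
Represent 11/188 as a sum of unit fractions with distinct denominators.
1/18 + 1/339 + 1/191196

Greedy algorithm:
11/188: ceiling(188/11) = 18, use 1/18
5/1692: ceiling(1692/5) = 339, use 1/339
1/191196: ceiling(191196/1) = 191196, use 1/191196
Result: 11/188 = 1/18 + 1/339 + 1/191196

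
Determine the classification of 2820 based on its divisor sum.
abundant

Proper divisors of 2820: sum = 1 + 2 + 3 + 4 + 5 + 6 + 10 + 12 + ... + 564 + 705 + 940 + 1410 (23 divisors) = 5244
Since 5244 > 2820, 2820 is abundant.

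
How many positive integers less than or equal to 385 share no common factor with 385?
240

385 = 5 × 7 × 11
φ(n) = n × ∏(1 - 1/p) for each prime p dividing n
φ(385) = 385 × (1 - 1/5) × (1 - 1/7) × (1 - 1/11) = 240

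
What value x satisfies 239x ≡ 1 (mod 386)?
21

gcd(239, 386) = 1, so the inverse exists.
Extended Euclidean algorithm on (386, 239):
386 = 1 × 239 + 147  ⟹  147 = (1)·386 + (-1)·239
239 = 1 × 147 + 92  ⟹  92 = (-1)·386 + (2)·239
147 = 1 × 92 + 55  ⟹  55 = (2)·386 + (-3)·239
92 = 1 × 55 + 37  ⟹  37 = (-3)·386 + (5)·239
55 = 1 × 37 + 18  ⟹  18 = (5)·386 + (-8)·239
37 = 2 × 18 + 1  ⟹  1 = (-13)·386 + (21)·239
So (21)·239 ≡ 1 (mod 386), i.e. 239^(-1) ≡ 21 (mod 386).
Check: 239 × 21 = 5019 ≡ 1 (mod 386)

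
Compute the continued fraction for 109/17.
[6; 2, 2, 3]

Euclidean algorithm steps:
109 = 6 × 17 + 7
17 = 2 × 7 + 3
7 = 2 × 3 + 1
3 = 3 × 1 + 0
Continued fraction: [6; 2, 2, 3]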